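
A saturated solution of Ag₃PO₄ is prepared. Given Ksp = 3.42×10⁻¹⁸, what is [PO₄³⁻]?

1.89×10⁻⁵ M

Ag₃PO₄(s) ⇌ 3 Ag⁺(aq) + PO₄³⁻(aq)
For each mole of Ag₃PO₄ that dissolves per liter, [Ag⁺] = 3s and [PO₄³⁻] = s; let s denote this solubility.
Ksp = [Ag⁺]^3[PO₄³⁻] = (3s)^3 · s = 27s^4 = 3.42×10⁻¹⁸
s = 1.89×10⁻⁵ mol/L
[PO₄³⁻] = s = 1.89×10⁻⁵ mol/L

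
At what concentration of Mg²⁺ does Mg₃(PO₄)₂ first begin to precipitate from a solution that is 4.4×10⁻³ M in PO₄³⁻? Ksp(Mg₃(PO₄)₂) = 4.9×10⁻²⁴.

Each salt precipitates once Q = Ksp for that salt.
Mg₃(PO₄)₂(s) ⇌ 3 Mg²⁺(aq) + 2 PO₄³⁻(aq)
Ksp = [Mg²⁺]^3[PO₄³⁻]^2 = [Mg²⁺]^3(4.4×10⁻³)^2
[Mg²⁺]^3 = 4.9×10⁻²⁴ / (4.4×10⁻³)^2 = 2.5×10⁻¹⁹
[Mg²⁺] = 6.3×10⁻⁷ M

6.3×10⁻⁷ M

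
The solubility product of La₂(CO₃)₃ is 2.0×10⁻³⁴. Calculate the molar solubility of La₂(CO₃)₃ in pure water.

7.1×10⁻⁸ M

La₂(CO₃)₃(s) ⇌ 2 La³⁺(aq) + 3 CO₃²⁻(aq)
For each mole of La₂(CO₃)₃ that dissolves per liter, [La³⁺] = 2s and [CO₃²⁻] = 3s; let s denote this solubility.
Ksp = [La³⁺]^2[CO₃²⁻]^3 = (2s)^2 · (3s)^3 = 108s^5
108s^5 = 2.0×10⁻³⁴  ⇒  s^5 = 1.9×10⁻³⁶
Taking the 5th root, s = 7.1×10⁻⁸ mol L⁻¹.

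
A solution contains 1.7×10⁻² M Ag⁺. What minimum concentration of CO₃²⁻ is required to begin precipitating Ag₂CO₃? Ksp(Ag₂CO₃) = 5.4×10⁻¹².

1.9×10⁻⁸ M

Precipitation begins when Q = Ksp.
Ag₂CO₃(s) ⇌ 2 Ag⁺(aq) + CO₃²⁻(aq)
Ksp = [Ag⁺]^2[CO₃²⁻] = [CO₃²⁻](1.7×10⁻²)^2
[CO₃²⁻] = 5.4×10⁻¹² / (1.7×10⁻²)^2 = 1.9×10⁻⁸
[CO₃²⁻] = 1.9×10⁻⁸ M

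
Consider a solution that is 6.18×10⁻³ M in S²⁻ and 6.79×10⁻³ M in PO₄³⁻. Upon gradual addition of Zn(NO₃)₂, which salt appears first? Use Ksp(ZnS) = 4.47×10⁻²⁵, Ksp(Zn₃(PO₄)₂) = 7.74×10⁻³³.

The threshold for precipitation is Q = Ksp.
For ZnS: [Zn²⁺] = (Ksp/[S²⁻]) = 7.23×10⁻²³ M
For Zn₃(PO₄)₂: [Zn²⁺] = (Ksp/[PO₄³⁻]^2)^(1/3) = 5.52×10⁻¹⁰ M
Since ZnS needs less Zn²⁺ to reach saturation, it precipitates first.

ZnS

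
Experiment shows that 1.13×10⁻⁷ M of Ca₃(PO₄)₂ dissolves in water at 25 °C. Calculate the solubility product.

Ksp = 1.99×10⁻³³

Ca₃(PO₄)₂(s) ⇌ 3 Ca²⁺(aq) + 2 PO₄³⁻(aq)
For each mole of Ca₃(PO₄)₂ that dissolves per liter, [Ca²⁺] = 3s and [PO₄³⁻] = 2s; let s denote this solubility.
Ksp = [Ca²⁺]^3[PO₄³⁻]^2 = (3s)^3 · (2s)^2 = 108s^5
Ksp = 108 × (1.13×10⁻⁷)^5 = 1.99×10⁻³³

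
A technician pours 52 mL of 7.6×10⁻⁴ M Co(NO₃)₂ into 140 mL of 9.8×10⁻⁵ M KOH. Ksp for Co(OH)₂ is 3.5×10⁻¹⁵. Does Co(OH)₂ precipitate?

Yes

Total volume after mixing = 52 + 140 = 192 mL.
[Co²⁺] = (7.6×10⁻⁴)(52)/192 = 2.1×10⁻⁴ M
[OH⁻] = (9.8×10⁻⁵)(140)/192 = 7.1×10⁻⁵ M
Q = [Co²⁺][OH⁻]^2 = 1.1×10⁻¹²
Because Q > Ksp (1.1×10⁻¹² vs 3.5×10⁻¹⁵), a precipitate of Co(OH)₂ forms.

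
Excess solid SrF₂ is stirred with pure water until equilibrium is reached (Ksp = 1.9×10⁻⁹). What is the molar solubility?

SrF₂(s) ⇌ Sr²⁺(aq) + 2 F⁻(aq)
If s mol/L of SrF₂ dissolves, [Sr²⁺] = s and [F⁻] = 2s.
Ksp = [Sr²⁺][F⁻]^2 = s · (2s)^2 = 4s^3
4s^3 = 1.9×10⁻⁹  ⇒  s^3 = 4.8×10⁻¹⁰
s = (4.8×10⁻¹⁰)^(1/3) = 7.8×10⁻⁴ mol L⁻¹

7.8×10⁻⁴ M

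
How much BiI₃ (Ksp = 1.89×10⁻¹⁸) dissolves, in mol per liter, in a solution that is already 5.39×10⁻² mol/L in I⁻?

1.21×10⁻¹⁴ M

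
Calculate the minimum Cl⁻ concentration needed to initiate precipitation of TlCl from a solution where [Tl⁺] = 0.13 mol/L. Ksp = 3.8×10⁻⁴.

2.9×10⁻³ M

A salt starts to precipitate once the ion product Q reaches its Ksp.
TlCl(s) ⇌ Tl⁺(aq) + Cl⁻(aq)
Ksp = [Tl⁺][Cl⁻] = [Cl⁻](0.13)
[Cl⁻] = 3.8×10⁻⁴ / (0.13) = 2.9×10⁻³
[Cl⁻] = 2.9×10⁻³ mol/L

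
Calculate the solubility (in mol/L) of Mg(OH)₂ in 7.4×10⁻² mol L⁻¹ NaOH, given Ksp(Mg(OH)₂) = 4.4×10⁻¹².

8.0×10⁻¹⁰ M

Mg(OH)₂(s) ⇌ Mg²⁺(aq) + 2 OH⁻(aq)
The solution already contains OH⁻ at 7.4×10⁻² mol L⁻¹. Let s be the molar solubility of Mg(OH)₂.
[OH⁻] ≈ 7.4×10⁻² mol L⁻¹ (common ion dominates); [Mg²⁺] = s.
Ksp = [Mg²⁺][OH⁻]^2 = s(7.4×10⁻²)^2
s = 4.4×10⁻¹² / (7.4×10⁻²)^2 = 8.0×10⁻¹⁰
s = 8.0×10⁻¹⁰ mol L⁻¹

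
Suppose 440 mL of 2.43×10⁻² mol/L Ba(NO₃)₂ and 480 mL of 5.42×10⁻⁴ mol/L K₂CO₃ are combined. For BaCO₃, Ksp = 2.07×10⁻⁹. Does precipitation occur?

Yes

The combined volume is 920 mL.
[Ba²⁺] = (2.43×10⁻²)(440)/920 = 1.16×10⁻² mol/L
[CO₃²⁻] = (5.42×10⁻⁴)(480)/920 = 2.83×10⁻⁴ mol/L
Q = [Ba²⁺][CO₃²⁻] = 3.29×10⁻⁶
Because Q > Ksp (3.29×10⁻⁶ vs 2.07×10⁻⁹), a precipitate of BaCO₃ forms.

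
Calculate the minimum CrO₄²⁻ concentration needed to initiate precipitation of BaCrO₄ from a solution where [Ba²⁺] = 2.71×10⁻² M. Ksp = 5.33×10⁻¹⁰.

Precipitation of each salt begins when its ion product equals Ksp.
BaCrO₄(s) ⇌ Ba²⁺(aq) + CrO₄²⁻(aq)
Ksp = [Ba²⁺][CrO₄²⁻] = [CrO₄²⁻](2.71×10⁻²)
[CrO₄²⁻] = 5.33×10⁻¹⁰ / (2.71×10⁻²) = 1.97×10⁻⁸
[CrO₄²⁻] = 1.97×10⁻⁸ M

1.97×10⁻⁸ M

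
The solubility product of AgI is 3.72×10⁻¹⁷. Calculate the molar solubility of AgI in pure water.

AgI(s) ⇌ Ag⁺(aq) + I⁻(aq)
Let s be the molar solubility. Then [Ag⁺] = s and [I⁻] = s.
Ksp = [Ag⁺][I⁻] = s · s = s^2
s^2 = 3.72×10⁻¹⁷
s = 6.10×10⁻⁹ mol/L

6.10×10⁻⁹ M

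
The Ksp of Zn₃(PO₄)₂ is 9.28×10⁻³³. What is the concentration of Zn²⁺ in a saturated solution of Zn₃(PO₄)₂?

4.61×10⁻⁷ M

Zn₃(PO₄)₂(s) ⇌ 3 Zn²⁺(aq) + 2 PO₄³⁻(aq)
Call the molar solubility s, so that [Zn²⁺] = 3s and [PO₄³⁻] = 2s.
Ksp = [Zn²⁺]^3[PO₄³⁻]^2 = (3s)^3 · (2s)^2 = 108s^5 = 9.28×10⁻³³
s = 1.54×10⁻⁷ M
[Zn²⁺] = 3s = 4.61×10⁻⁷ M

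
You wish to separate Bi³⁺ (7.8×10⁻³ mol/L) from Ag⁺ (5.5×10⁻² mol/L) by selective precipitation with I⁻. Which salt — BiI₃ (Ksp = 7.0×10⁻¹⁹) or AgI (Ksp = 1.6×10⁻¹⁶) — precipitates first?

AgI

Precipitation begins when Q = Ksp.
For BiI₃: [I⁻] = (Ksp/[Bi³⁺])^(1/3) = 4.5×10⁻⁶ mol/L
For AgI: [I⁻] = (Ksp/[Ag⁺]) = 2.9×10⁻¹⁵ mol/L
Since AgI needs less I⁻ to reach saturation, it precipitates first.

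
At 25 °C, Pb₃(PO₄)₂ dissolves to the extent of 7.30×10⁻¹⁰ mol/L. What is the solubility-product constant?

Pb₃(PO₄)₂(s) ⇌ 3 Pb²⁺(aq) + 2 PO₄³⁻(aq)
With molar solubility s: [Pb²⁺] = 3s, [PO₄³⁻] = 2s.
Ksp = [Pb²⁺]^3[PO₄³⁻]^2 = (3s)^3 · (2s)^2 = 108s^5
Ksp = 108 × (7.30×10⁻¹⁰)^5 = 2.24×10⁻⁴⁴

Ksp = 2.24×10⁻⁴⁴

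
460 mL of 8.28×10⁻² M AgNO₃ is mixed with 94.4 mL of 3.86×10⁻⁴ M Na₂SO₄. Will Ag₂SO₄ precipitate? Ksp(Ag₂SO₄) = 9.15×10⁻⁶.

No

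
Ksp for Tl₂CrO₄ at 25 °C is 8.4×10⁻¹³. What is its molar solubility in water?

Tl₂CrO₄(s) ⇌ 2 Tl⁺(aq) + CrO₄²⁻(aq)
For each mole of Tl₂CrO₄ that dissolves per liter, [Tl⁺] = 2s and [CrO₄²⁻] = s; let s denote this solubility.
Ksp = [Tl⁺]^2[CrO₄²⁻] = (2s)^2 · s = 4s^3
4s^3 = 8.4×10⁻¹³  ⇒  s^3 = 2.1×10⁻¹³
Taking the 3rd root, s = 5.9×10⁻⁵ mol/L.

5.9×10⁻⁵ M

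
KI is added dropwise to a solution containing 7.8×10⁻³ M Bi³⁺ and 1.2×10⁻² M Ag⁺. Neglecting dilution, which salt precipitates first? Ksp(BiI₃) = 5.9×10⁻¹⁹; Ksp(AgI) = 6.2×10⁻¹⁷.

Precipitation begins when Q = Ksp.
For BiI₃: [I⁻] = (Ksp/[Bi³⁺])^(1/3) = 4.2×10⁻⁶ M
For AgI: [I⁻] = (Ksp/[Ag⁺]) = 5.2×10⁻¹⁵ M
The smaller threshold [I⁻] is reached first, so AgI precipitates first.

AgI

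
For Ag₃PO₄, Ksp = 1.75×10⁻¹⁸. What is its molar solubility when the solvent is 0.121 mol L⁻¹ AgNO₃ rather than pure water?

9.88×10⁻¹⁶ M

Ag₃PO₄(s) ⇌ 3 Ag⁺(aq) + PO₄³⁻(aq)
Ag⁺ is already present at 0.121 mol L⁻¹. If s mol/L of Ag₃PO₄ dissolves, [PO₄³⁻] = s while [Ag⁺] ≈ 0.121 mol L⁻¹.
Ksp = [Ag⁺]^3[PO₄³⁻] = (0.121)^3s
s = 1.75×10⁻¹⁸ / (0.121)^3 = 9.88×10⁻¹⁶
s = 9.88×10⁻¹⁶ mol L⁻¹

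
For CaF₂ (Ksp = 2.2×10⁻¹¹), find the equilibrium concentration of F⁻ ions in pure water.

3.5×10⁻⁴ M

CaF₂(s) ⇌ Ca²⁺(aq) + 2 F⁻(aq)
For each mole of CaF₂ that dissolves per liter, [Ca²⁺] = s and [F⁻] = 2s; let s denote this solubility.
Ksp = [Ca²⁺][F⁻]^2 = s · (2s)^2 = 4s^3 = 2.2×10⁻¹¹
s = 1.8×10⁻⁴ M
[F⁻] = 2s = 3.5×10⁻⁴ M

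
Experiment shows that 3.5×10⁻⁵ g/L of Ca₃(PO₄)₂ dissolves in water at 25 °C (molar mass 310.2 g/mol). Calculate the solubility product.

Molar solubility s = (3.5×10⁻⁵ g/L) / (310.2 g/mol) = 1.128×10⁻⁷ mol/L
Ca₃(PO₄)₂(s) ⇌ 3 Ca²⁺(aq) + 2 PO₄³⁻(aq)
Let s be the molar solubility. Then [Ca²⁺] = 3s and [PO₄³⁻] = 2s.
Ksp = [Ca²⁺]^3[PO₄³⁻]^2 = (3s)^3 · (2s)^2 = 108s^5
Ksp = 108 × (1.128×10⁻⁷)^5 = 2.0×10⁻³³

Ksp = 2.0×10⁻³³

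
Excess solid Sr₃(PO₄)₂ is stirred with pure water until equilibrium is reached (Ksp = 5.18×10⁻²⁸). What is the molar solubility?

1.37×10⁻⁶ M

Sr₃(PO₄)₂(s) ⇌ 3 Sr²⁺(aq) + 2 PO₄³⁻(aq)
Call the molar solubility s, so that [Sr²⁺] = 3s and [PO₄³⁻] = 2s.
Ksp = [Sr²⁺]^3[PO₄³⁻]^2 = (3s)^3 · (2s)^2 = 108s^5
108s^5 = 5.18×10⁻²⁸  ⇒  s^5 = 4.80×10⁻³⁰
s = 1.37×10⁻⁶ mol L⁻¹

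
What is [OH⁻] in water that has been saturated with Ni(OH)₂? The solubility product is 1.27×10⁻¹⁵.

1.36×10⁻⁵ M

Ni(OH)₂(s) ⇌ Ni²⁺(aq) + 2 OH⁻(aq)
Call the molar solubility s, so that [Ni²⁺] = s and [OH⁻] = 2s.
Ksp = [Ni²⁺][OH⁻]^2 = s · (2s)^2 = 4s^3 = 1.27×10⁻¹⁵
s = 6.82×10⁻⁶ mol/L
[OH⁻] = 2s = 1.36×10⁻⁵ mol/L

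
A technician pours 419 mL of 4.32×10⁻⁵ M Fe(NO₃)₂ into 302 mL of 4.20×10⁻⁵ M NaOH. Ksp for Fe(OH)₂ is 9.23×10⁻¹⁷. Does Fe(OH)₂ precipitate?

Yes

The combined volume is 721 mL.
[Fe²⁺] = (4.32×10⁻⁵)(419)/721 = 2.51×10⁻⁵ M
[OH⁻] = (4.20×10⁻⁵)(302)/721 = 1.76×10⁻⁵ M
Q = [Fe²⁺][OH⁻]^2 = 7.77×10⁻¹⁵
Since Q (7.77×10⁻¹⁵) exceeds Ksp (9.23×10⁻¹⁷), Fe(OH)₂ will precipitate.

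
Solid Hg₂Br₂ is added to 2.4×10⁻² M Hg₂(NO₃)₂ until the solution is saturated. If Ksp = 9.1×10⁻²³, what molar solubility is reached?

Hg₂Br₂(s) ⇌ Hg₂²⁺(aq) + 2 Br⁻(aq)
The solution already contains Hg₂²⁺ at 2.4×10⁻² M. Let s be the molar solubility of Hg₂Br₂.
[Hg₂²⁺] ≈ 2.4×10⁻² M (common ion dominates); [Br⁻] = 2s.
Ksp = [Hg₂²⁺][Br⁻]^2 = (2.4×10⁻²)(2s)^2
(2s)^2 = 9.1×10⁻²³ / (2.4×10⁻²) = 3.8×10⁻²¹
s = 3.1×10⁻¹¹ M

3.1×10⁻¹¹ M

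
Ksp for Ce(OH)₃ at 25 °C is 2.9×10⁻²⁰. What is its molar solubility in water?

5.7×10⁻⁶ M

Ce(OH)₃(s) ⇌ Ce³⁺(aq) + 3 OH⁻(aq)
Call the molar solubility s, so that [Ce³⁺] = s and [OH⁻] = 3s.
Ksp = [Ce³⁺][OH⁻]^3 = s · (3s)^3 = 27s^4
27s^4 = 2.9×10⁻²⁰  ⇒  s^4 = 1.1×10⁻²¹
Taking the 4th root, s = 5.7×10⁻⁶ mol L⁻¹.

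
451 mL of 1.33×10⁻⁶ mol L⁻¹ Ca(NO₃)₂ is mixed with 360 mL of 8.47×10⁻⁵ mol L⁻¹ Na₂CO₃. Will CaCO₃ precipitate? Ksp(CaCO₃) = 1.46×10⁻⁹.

No

After mixing, V = 451 mL + 360 mL = 811 mL.
[Ca²⁺] = (1.33×10⁻⁶)(451)/811 = 7.40×10⁻⁷ mol L⁻¹
[CO₃²⁻] = (8.47×10⁻⁵)(360)/811 = 3.76×10⁻⁵ mol L⁻¹
Q = [Ca²⁺][CO₃²⁻] = 2.78×10⁻¹¹
Q = 2.78×10⁻¹¹ < Ksp = 1.46×10⁻⁹, so the solution is unsaturated and no precipitate forms.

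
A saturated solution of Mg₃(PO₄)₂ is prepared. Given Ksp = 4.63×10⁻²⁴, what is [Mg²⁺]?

Mg₃(PO₄)₂(s) ⇌ 3 Mg²⁺(aq) + 2 PO₄³⁻(aq)
Call the molar solubility s, so that [Mg²⁺] = 3s and [PO₄³⁻] = 2s.
Ksp = [Mg²⁺]^3[PO₄³⁻]^2 = (3s)^3 · (2s)^2 = 108s^5 = 4.63×10⁻²⁴
s = 8.44×10⁻⁶ mol L⁻¹
[Mg²⁺] = 3s = 2.53×10⁻⁵ mol L⁻¹

2.53×10⁻⁵ M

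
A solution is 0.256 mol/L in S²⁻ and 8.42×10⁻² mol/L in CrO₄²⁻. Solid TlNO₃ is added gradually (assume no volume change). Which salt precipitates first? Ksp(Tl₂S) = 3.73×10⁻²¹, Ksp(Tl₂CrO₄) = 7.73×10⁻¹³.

A salt starts to precipitate once the ion product Q reaches its Ksp.
For Tl₂S: [Tl⁺] = (Ksp/[S²⁻])^(1/2) = 1.21×10⁻¹⁰ mol/L
For Tl₂CrO₄: [Tl⁺] = (Ksp/[CrO₄²⁻])^(1/2) = 3.03×10⁻⁶ mol/L
Since Tl₂S needs less Tl⁺ to reach saturation, it precipitates first.

Tl₂S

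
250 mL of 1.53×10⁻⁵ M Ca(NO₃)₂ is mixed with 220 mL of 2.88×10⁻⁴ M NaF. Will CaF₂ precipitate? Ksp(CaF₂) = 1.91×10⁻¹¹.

The combined volume is 470 mL.
[Ca²⁺] = (1.53×10⁻⁵)(250)/470 = 8.14×10⁻⁶ M
[F⁻] = (2.88×10⁻⁴)(220)/470 = 1.35×10⁻⁴ M
Q = [Ca²⁺][F⁻]^2 = 1.48×10⁻¹³
Since Q (1.48×10⁻¹³) is less than Ksp (1.91×10⁻¹¹), no CaF₂ precipitates.

No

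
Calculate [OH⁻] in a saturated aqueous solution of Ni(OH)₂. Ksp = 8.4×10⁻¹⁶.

Ni(OH)₂(s) ⇌ Ni²⁺(aq) + 2 OH⁻(aq)
Let s be the molar solubility. Then [Ni²⁺] = s and [OH⁻] = 2s.
Ksp = [Ni²⁺][OH⁻]^2 = s · (2s)^2 = 4s^3 = 8.4×10⁻¹⁶
s = 5.9×10⁻⁶ mol L⁻¹
[OH⁻] = 2s = 1.2×10⁻⁵ mol L⁻¹

1.2×10⁻⁵ M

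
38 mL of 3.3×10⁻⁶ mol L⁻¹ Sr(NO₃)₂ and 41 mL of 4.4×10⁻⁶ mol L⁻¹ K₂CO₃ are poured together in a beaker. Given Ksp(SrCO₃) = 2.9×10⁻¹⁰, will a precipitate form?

The combined volume is 79 mL.
[Sr²⁺] = (3.3×10⁻⁶)(38)/79 = 1.6×10⁻⁶ mol L⁻¹
[CO₃²⁻] = (4.4×10⁻⁶)(41)/79 = 2.3×10⁻⁶ mol L⁻¹
Q = [Sr²⁺][CO₃²⁻] = 3.6×10⁻¹²
Q = 3.6×10⁻¹² < Ksp = 2.9×10⁻¹⁰, so the solution is unsaturated and no precipitate forms.

No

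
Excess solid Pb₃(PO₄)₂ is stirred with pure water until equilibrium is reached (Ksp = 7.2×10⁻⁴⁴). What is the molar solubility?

Pb₃(PO₄)₂(s) ⇌ 3 Pb²⁺(aq) + 2 PO₄³⁻(aq)
For each mole of Pb₃(PO₄)₂ that dissolves per liter, [Pb²⁺] = 3s and [PO₄³⁻] = 2s; let s denote this solubility.
Ksp = [Pb²⁺]^3[PO₄³⁻]^2 = (3s)^3 · (2s)^2 = 108s^5
108s^5 = 7.2×10⁻⁴⁴  ⇒  s^5 = 6.7×10⁻⁴⁶
Taking the 5th root, s = 9.2×10⁻¹⁰ mol/L.

9.2×10⁻¹⁰ M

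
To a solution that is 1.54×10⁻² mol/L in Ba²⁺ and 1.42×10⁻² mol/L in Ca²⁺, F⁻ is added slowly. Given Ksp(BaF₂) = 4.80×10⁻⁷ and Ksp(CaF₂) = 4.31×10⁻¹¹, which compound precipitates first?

Precipitation of each salt begins when its ion product equals Ksp.
For BaF₂: [F⁻] = (Ksp/[Ba²⁺])^(1/2) = 5.58×10⁻³ mol/L
For CaF₂: [F⁻] = (Ksp/[Ca²⁺])^(1/2) = 5.51×10⁻⁵ mol/L
Since CaF₂ needs less F⁻ to reach saturation, it precipitates first.

CaF₂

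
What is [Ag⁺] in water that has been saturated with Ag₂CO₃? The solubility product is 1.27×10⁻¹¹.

2.94×10⁻⁴ M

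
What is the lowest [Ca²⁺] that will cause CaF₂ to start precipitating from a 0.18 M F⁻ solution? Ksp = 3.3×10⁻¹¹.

1.0×10⁻⁹ M

Precipitation of each salt begins when its ion product equals Ksp.
CaF₂(s) ⇌ Ca²⁺(aq) + 2 F⁻(aq)
Ksp = [Ca²⁺][F⁻]^2 = [Ca²⁺](0.18)^2
[Ca²⁺] = 3.3×10⁻¹¹ / (0.18)^2 = 1.0×10⁻⁹
[Ca²⁺] = 1.0×10⁻⁹ M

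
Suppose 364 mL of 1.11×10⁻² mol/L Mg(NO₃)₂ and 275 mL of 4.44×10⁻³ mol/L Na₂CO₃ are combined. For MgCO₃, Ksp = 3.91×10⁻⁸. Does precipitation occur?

Yes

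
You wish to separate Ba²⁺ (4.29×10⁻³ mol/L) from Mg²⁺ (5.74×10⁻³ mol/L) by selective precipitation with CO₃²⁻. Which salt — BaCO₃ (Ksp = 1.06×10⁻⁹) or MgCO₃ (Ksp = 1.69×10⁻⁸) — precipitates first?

Each salt precipitates once Q = Ksp for that salt.
For BaCO₃: [CO₃²⁻] = (Ksp/[Ba²⁺]) = 2.47×10⁻⁷ mol/L
For MgCO₃: [CO₃²⁻] = (Ksp/[Mg²⁺]) = 2.94×10⁻⁶ mol/L
Since BaCO₃ needs less CO₃²⁻ to reach saturation, it precipitates first.

BaCO₃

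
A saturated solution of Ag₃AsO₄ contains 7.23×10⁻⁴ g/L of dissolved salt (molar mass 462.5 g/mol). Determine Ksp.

Convert to molarity: s = 7.23×10⁻⁴ / 462.5 = 1.5632×10⁻⁶ mol/L
Ag₃AsO₄(s) ⇌ 3 Ag⁺(aq) + AsO₄³⁻(aq)
Call the molar solubility s, so that [Ag⁺] = 3s and [AsO₄³⁻] = s.
Ksp = [Ag⁺]^3[AsO₄³⁻] = (3s)^3 · s = 27s^4
Ksp = 27 × (1.5632×10⁻⁶)^4 = 1.61×10⁻²²

Ksp = 1.61×10⁻²²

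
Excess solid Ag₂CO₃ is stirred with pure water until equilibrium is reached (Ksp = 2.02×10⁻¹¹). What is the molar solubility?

Ag₂CO₃(s) ⇌ 2 Ag⁺(aq) + CO₃²⁻(aq)
Let s be the molar solubility. Then [Ag⁺] = 2s and [CO₃²⁻] = s.
Ksp = [Ag⁺]^2[CO₃²⁻] = (2s)^2 · s = 4s^3
4s^3 = 2.02×10⁻¹¹  ⇒  s^3 = 5.05×10⁻¹²
Taking the 3rd root, s = 1.72×10⁻⁴ mol/L.

1.72×10⁻⁴ M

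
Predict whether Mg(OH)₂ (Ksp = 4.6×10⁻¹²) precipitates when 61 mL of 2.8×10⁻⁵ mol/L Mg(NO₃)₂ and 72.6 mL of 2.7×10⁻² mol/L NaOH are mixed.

Yes

Total volume after mixing = 61 + 72.6 = 133.6 mL.
[Mg²⁺] = (2.8×10⁻⁵)(61)/133.6 = 1.3×10⁻⁵ mol/L
[OH⁻] = (2.7×10⁻²)(72.6)/133.6 = 1.5×10⁻² mol/L
Q = [Mg²⁺][OH⁻]^2 = 2.8×10⁻⁹
Since Q (2.8×10⁻⁹) exceeds Ksp (4.6×10⁻¹²), Mg(OH)₂ will precipitate.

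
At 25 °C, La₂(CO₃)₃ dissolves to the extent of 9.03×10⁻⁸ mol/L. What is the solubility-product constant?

Ksp = 6.48×10⁻³⁴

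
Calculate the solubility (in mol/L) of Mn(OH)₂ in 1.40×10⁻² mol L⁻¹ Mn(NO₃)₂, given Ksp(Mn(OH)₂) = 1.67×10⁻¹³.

1.73×10⁻⁶ M

Mn(OH)₂(s) ⇌ Mn²⁺(aq) + 2 OH⁻(aq)
With Mn²⁺ already at 1.40×10⁻² mol L⁻¹ and s small, take [Mn²⁺] ≈ 1.40×10⁻² mol L⁻¹ and [OH⁻] = 2s.
Ksp = [Mn²⁺][OH⁻]^2 = (1.40×10⁻²)(2s)^2
(2s)^2 = 1.67×10⁻¹³ / (1.40×10⁻²) = 1.19×10⁻¹¹
s = 1.73×10⁻⁶ mol L⁻¹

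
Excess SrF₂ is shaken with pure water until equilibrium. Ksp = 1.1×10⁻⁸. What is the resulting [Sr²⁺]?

1.4×10⁻³ M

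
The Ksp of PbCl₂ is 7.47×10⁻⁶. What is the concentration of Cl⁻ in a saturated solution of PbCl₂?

2.46×10⁻² M

PbCl₂(s) ⇌ Pb²⁺(aq) + 2 Cl⁻(aq)
For each mole of PbCl₂ that dissolves per liter, [Pb²⁺] = s and [Cl⁻] = 2s; let s denote this solubility.
Ksp = [Pb²⁺][Cl⁻]^2 = s · (2s)^2 = 4s^3 = 7.47×10⁻⁶
s = 1.23×10⁻² mol/L
[Cl⁻] = 2s = 2.46×10⁻² mol/L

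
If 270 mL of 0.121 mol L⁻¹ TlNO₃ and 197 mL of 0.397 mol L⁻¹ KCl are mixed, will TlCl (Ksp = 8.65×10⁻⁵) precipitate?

After mixing, V = 270 mL + 197 mL = 467 mL.
[Tl⁺] = (0.121)(270)/467 = 7.00×10⁻² mol L⁻¹
[Cl⁻] = (0.397)(197)/467 = 0.167 mol L⁻¹
Q = [Tl⁺][Cl⁻] = 1.17×10⁻²
Because Q > Ksp (1.17×10⁻² vs 8.65×10⁻⁵), a precipitate of TlCl forms.

Yes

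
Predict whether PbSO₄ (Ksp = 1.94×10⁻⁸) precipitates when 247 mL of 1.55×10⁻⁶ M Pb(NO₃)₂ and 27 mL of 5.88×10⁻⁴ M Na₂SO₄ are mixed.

No

Total volume after mixing = 247 + 27 = 274 mL.
[Pb²⁺] = (1.55×10⁻⁶)(247)/274 = 1.40×10⁻⁶ M
[SO₄²⁻] = (5.88×10⁻⁴)(27)/274 = 5.79×10⁻⁵ M
Q = [Pb²⁺][SO₄²⁻] = 8.10×10⁻¹¹
Q < Ksp (8.10×10⁻¹¹ vs 1.94×10⁻⁸); the solution remains unsaturated and no precipitate forms.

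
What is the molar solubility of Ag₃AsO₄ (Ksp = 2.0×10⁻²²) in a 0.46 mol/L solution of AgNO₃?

Ag₃AsO₄(s) ⇌ 3 Ag⁺(aq) + AsO₄³⁻(aq)
The solution already contains Ag⁺ at 0.46 mol/L. Let s be the molar solubility of Ag₃AsO₄.
[Ag⁺] ≈ 0.46 mol/L (common ion dominates); [AsO₄³⁻] = s.
Ksp = [Ag⁺]^3[AsO₄³⁻] = (0.46)^3s
s = 2.0×10⁻²² / (0.46)^3 = 2.1×10⁻²¹
s = 2.1×10⁻²¹ mol/L

2.1×10⁻²¹ M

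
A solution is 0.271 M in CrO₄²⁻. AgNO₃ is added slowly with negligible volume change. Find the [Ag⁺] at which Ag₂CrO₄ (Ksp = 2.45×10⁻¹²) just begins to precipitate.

3.01×10⁻⁶ M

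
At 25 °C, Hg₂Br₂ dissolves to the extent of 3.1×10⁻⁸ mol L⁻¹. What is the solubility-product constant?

Ksp = 1.2×10⁻²²

Hg₂Br₂(s) ⇌ Hg₂²⁺(aq) + 2 Br⁻(aq)
With molar solubility s: [Hg₂²⁺] = s, [Br⁻] = 2s.
Ksp = [Hg₂²⁺][Br⁻]^2 = s · (2s)^2 = 4s^3
Ksp = 4 × (3.1×10⁻⁸)^3 = 1.2×10⁻²²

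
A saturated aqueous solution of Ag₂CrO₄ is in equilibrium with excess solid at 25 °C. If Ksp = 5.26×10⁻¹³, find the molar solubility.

5.09×10⁻⁵ M

Ag₂CrO₄(s) ⇌ 2 Ag⁺(aq) + CrO₄²⁻(aq)
With molar solubility s: [Ag⁺] = 2s, [CrO₄²⁻] = s.
Ksp = [Ag⁺]^2[CrO₄²⁻] = (2s)^2 · s = 4s^3
4s^3 = 5.26×10⁻¹³  ⇒  s^3 = 1.32×10⁻¹³
s = (1.32×10⁻¹³)^(1/3) = 5.09×10⁻⁵ mol L⁻¹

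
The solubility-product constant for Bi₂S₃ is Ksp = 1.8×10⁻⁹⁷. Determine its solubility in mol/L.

1.8×10⁻²⁰ M

Bi₂S₃(s) ⇌ 2 Bi³⁺(aq) + 3 S²⁻(aq)
For each mole of Bi₂S₃ that dissolves per liter, [Bi³⁺] = 2s and [S²⁻] = 3s; let s denote this solubility.
Ksp = [Bi³⁺]^2[S²⁻]^3 = (2s)^2 · (3s)^3 = 108s^5
108s^5 = 1.8×10⁻⁹⁷  ⇒  s^5 = 1.7×10⁻⁹⁹
s = (1.7×10⁻⁹⁹)^(1/5) = 1.8×10⁻²⁰ mol L⁻¹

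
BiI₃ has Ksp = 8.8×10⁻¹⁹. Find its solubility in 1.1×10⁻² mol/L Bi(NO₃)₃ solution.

1.4×10⁻⁶ M

BiI₃(s) ⇌ Bi³⁺(aq) + 3 I⁻(aq)
The solution already contains Bi³⁺ at 1.1×10⁻² mol/L. Let s be the molar solubility of BiI₃.
[Bi³⁺] ≈ 1.1×10⁻² mol/L (common ion dominates); [I⁻] = 3s.
Ksp = [Bi³⁺][I⁻]^3 = (1.1×10⁻²)(3s)^3
(3s)^3 = 8.8×10⁻¹⁹ / (1.1×10⁻²) = 8.0×10⁻¹⁷
s = 1.4×10⁻⁶ mol/L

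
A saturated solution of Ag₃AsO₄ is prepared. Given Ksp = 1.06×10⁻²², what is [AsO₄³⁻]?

1.41×10⁻⁶ M

Ag₃AsO₄(s) ⇌ 3 Ag⁺(aq) + AsO₄³⁻(aq)
With molar solubility s: [Ag⁺] = 3s, [AsO₄³⁻] = s.
Ksp = [Ag⁺]^3[AsO₄³⁻] = (3s)^3 · s = 27s^4 = 1.06×10⁻²²
s = 1.41×10⁻⁶ M
[AsO₄³⁻] = s = 1.41×10⁻⁶ M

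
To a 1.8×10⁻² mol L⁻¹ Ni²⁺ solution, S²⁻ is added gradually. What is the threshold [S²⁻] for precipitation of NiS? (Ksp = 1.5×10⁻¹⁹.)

8.3×10⁻¹⁸ M

Precipitation of each salt begins when its ion product equals Ksp.
NiS(s) ⇌ Ni²⁺(aq) + S²⁻(aq)
Ksp = [Ni²⁺][S²⁻] = [S²⁻](1.8×10⁻²)
[S²⁻] = 1.5×10⁻¹⁹ / (1.8×10⁻²) = 8.3×10⁻¹⁸
[S²⁻] = 8.3×10⁻¹⁸ mol L⁻¹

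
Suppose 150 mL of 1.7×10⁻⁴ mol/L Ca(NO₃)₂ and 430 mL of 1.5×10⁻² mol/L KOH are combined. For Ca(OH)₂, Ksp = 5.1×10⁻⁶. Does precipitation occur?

The combined volume is 580 mL.
[Ca²⁺] = (1.7×10⁻⁴)(150)/580 = 4.4×10⁻⁵ mol/L
[OH⁻] = (1.5×10⁻²)(430)/580 = 1.1×10⁻² mol/L
Q = [Ca²⁺][OH⁻]^2 = 5.4×10⁻⁹
Q < Ksp (5.4×10⁻⁹ vs 5.1×10⁻⁶); the solution remains unsaturated and no precipitate forms.

No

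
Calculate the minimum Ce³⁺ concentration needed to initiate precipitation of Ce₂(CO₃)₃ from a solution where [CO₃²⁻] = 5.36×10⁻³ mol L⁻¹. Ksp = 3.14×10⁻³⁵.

Precipitation of each salt begins when its ion product equals Ksp.
Ce₂(CO₃)₃(s) ⇌ 2 Ce³⁺(aq) + 3 CO₃²⁻(aq)
Ksp = [Ce³⁺]^2[CO₃²⁻]^3 = [Ce³⁺]^2(5.36×10⁻³)^3
[Ce³⁺]^2 = 3.14×10⁻³⁵ / (5.36×10⁻³)^3 = 2.04×10⁻²⁸
[Ce³⁺] = 1.43×10⁻¹⁴ mol L⁻¹

1.43×10⁻¹⁴ M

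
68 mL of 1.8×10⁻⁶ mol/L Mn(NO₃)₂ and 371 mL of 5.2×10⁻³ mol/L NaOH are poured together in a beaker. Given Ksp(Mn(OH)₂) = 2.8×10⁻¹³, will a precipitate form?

Yes

After mixing, V = 68 mL + 371 mL = 439 mL.
[Mn²⁺] = (1.8×10⁻⁶)(68)/439 = 2.8×10⁻⁷ mol/L
[OH⁻] = (5.2×10⁻³)(371)/439 = 4.4×10⁻³ mol/L
Q = [Mn²⁺][OH⁻]^2 = 5.4×10⁻¹²
Q = 5.4×10⁻¹² > Ksp = 2.8×10⁻¹³, so the solution is supersaturated and Mn(OH)₂ precipitates.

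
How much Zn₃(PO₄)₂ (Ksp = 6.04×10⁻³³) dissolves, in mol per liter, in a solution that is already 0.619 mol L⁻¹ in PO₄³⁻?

8.36×10⁻¹² M

Zn₃(PO₄)₂(s) ⇌ 3 Zn²⁺(aq) + 2 PO₄³⁻(aq)
The solution already contains PO₄³⁻ at 0.619 mol L⁻¹. Let s be the molar solubility of Zn₃(PO₄)₂.
[PO₄³⁻] ≈ 0.619 mol L⁻¹ (common ion dominates); [Zn²⁺] = 3s.
Ksp = [Zn²⁺]^3[PO₄³⁻]^2 = (3s)^3(0.619)^2
(3s)^3 = 6.04×10⁻³³ / (0.619)^2 = 1.58×10⁻³²
s = 8.36×10⁻¹² mol L⁻¹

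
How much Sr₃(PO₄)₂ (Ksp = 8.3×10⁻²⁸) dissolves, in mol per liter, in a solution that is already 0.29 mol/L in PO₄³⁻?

Sr₃(PO₄)₂(s) ⇌ 3 Sr²⁺(aq) + 2 PO₄³⁻(aq)
PO₄³⁻ is already present at 0.29 mol/L. If s mol/L of Sr₃(PO₄)₂ dissolves, [Sr²⁺] = 3s while [PO₄³⁻] ≈ 0.29 mol/L.
Ksp = [Sr²⁺]^3[PO₄³⁻]^2 = (3s)^3(0.29)^2
(3s)^3 = 8.3×10⁻²⁸ / (0.29)^2 = 9.9×10⁻²⁷
s = 7.2×10⁻¹⁰ mol/L

7.2×10⁻¹⁰ M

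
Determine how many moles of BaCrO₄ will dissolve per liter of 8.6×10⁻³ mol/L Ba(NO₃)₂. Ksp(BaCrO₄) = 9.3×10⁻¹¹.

BaCrO₄(s) ⇌ Ba²⁺(aq) + CrO₄²⁻(aq)
Let s be the solubility of BaCrO₄ here. The common ion gives [Ba²⁺] ≈ 8.6×10⁻³ mol/L, and [CrO₄²⁻] = s.
Ksp = [Ba²⁺][CrO₄²⁻] = (8.6×10⁻³)s
s = 9.3×10⁻¹¹ / (8.6×10⁻³) = 1.1×10⁻⁸
s = 1.1×10⁻⁸ mol/L

1.1×10⁻⁸ M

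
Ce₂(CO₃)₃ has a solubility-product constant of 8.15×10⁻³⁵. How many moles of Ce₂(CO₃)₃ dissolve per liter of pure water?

5.96×10⁻⁸ M

Ce₂(CO₃)₃(s) ⇌ 2 Ce³⁺(aq) + 3 CO₃²⁻(aq)
Call the molar solubility s, so that [Ce³⁺] = 2s and [CO₃²⁻] = 3s.
Ksp = [Ce³⁺]^2[CO₃²⁻]^3 = (2s)^2 · (3s)^3 = 108s^5
108s^5 = 8.15×10⁻³⁵  ⇒  s^5 = 7.55×10⁻³⁷
s = 5.96×10⁻⁸ mol L⁻¹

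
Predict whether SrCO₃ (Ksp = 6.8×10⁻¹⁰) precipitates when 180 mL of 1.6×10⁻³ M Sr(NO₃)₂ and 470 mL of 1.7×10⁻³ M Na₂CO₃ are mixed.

Total volume after mixing = 180 + 470 = 650 mL.
[Sr²⁺] = (1.6×10⁻³)(180)/650 = 4.4×10⁻⁴ M
[CO₃²⁻] = (1.7×10⁻³)(470)/650 = 1.2×10⁻³ M
Q = [Sr²⁺][CO₃²⁻] = 5.4×10⁻⁷
Q = 5.4×10⁻⁷ > Ksp = 6.8×10⁻¹⁰, so the solution is supersaturated and SrCO₃ precipitates.

Yes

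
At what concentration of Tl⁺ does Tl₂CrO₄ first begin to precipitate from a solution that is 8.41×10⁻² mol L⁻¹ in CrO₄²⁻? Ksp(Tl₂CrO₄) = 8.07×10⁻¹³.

3.10×10⁻⁶ M

Precipitation begins when Q = Ksp.
Tl₂CrO₄(s) ⇌ 2 Tl⁺(aq) + CrO₄²⁻(aq)
Ksp = [Tl⁺]^2[CrO₄²⁻] = [Tl⁺]^2(8.41×10⁻²)
[Tl⁺]^2 = 8.07×10⁻¹³ / (8.41×10⁻²) = 9.60×10⁻¹²
[Tl⁺] = 3.10×10⁻⁶ mol L⁻¹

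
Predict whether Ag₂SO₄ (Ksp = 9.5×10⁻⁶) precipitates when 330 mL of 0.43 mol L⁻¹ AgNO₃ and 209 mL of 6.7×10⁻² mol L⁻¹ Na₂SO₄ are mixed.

Yes

After mixing, V = 330 mL + 209 mL = 539 mL.
[Ag⁺] = (0.43)(330)/539 = 0.26 mol L⁻¹
[SO₄²⁻] = (6.7×10⁻²)(209)/539 = 2.6×10⁻² mol L⁻¹
Q = [Ag⁺]^2[SO₄²⁻] = 1.8×10⁻³
Q = 1.8×10⁻³ > Ksp = 9.5×10⁻⁶, so the solution is supersaturated and Ag₂SO₄ precipitates.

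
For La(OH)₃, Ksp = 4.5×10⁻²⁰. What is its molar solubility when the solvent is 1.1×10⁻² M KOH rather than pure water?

La(OH)₃(s) ⇌ La³⁺(aq) + 3 OH⁻(aq)
OH⁻ is already present at 1.1×10⁻² M. If s mol/L of La(OH)₃ dissolves, [La³⁺] = s while [OH⁻] ≈ 1.1×10⁻² M.
Ksp = [La³⁺][OH⁻]^3 = s(1.1×10⁻²)^3
s = 4.5×10⁻²⁰ / (1.1×10⁻²)^3 = 3.4×10⁻¹⁴
s = 3.4×10⁻¹⁴ M

3.4×10⁻¹⁴ M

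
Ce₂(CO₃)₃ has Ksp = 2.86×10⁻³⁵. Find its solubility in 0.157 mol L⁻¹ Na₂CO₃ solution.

Ce₂(CO₃)₃(s) ⇌ 2 Ce³⁺(aq) + 3 CO₃²⁻(aq)
Let s be the solubility of Ce₂(CO₃)₃ here. The common ion gives [CO₃²⁻] ≈ 0.157 mol L⁻¹, and [Ce³⁺] = 2s.
Ksp = [Ce³⁺]^2[CO₃²⁻]^3 = (2s)^2(0.157)^3
(2s)^2 = 2.86×10⁻³⁵ / (0.157)^3 = 7.39×10⁻³³
s = 4.30×10⁻¹⁷ mol L⁻¹

4.30×10⁻¹⁷ M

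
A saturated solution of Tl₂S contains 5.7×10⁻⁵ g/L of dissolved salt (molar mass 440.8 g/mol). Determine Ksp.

Molar solubility s = (5.7×10⁻⁵ g/L) / (440.8 g/mol) = 1.293×10⁻⁷ mol/L
Tl₂S(s) ⇌ 2 Tl⁺(aq) + S²⁻(aq)
For each mole of Tl₂S that dissolves per liter, [Tl⁺] = 2s and [S²⁻] = s; let s denote this solubility.
Ksp = [Tl⁺]^2[S²⁻] = (2s)^2 · s = 4s^3
Ksp = 4 × (1.293×10⁻⁷)^3 = 8.6×10⁻²¹

Ksp = 8.6×10⁻²¹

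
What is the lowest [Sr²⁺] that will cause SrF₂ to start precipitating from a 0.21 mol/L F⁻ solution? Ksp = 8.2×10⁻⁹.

1.9×10⁻⁷ M

Each salt precipitates once Q = Ksp for that salt.
SrF₂(s) ⇌ Sr²⁺(aq) + 2 F⁻(aq)
Ksp = [Sr²⁺][F⁻]^2 = [Sr²⁺](0.21)^2
[Sr²⁺] = 8.2×10⁻⁹ / (0.21)^2 = 1.9×10⁻⁷
[Sr²⁺] = 1.9×10⁻⁷ mol/L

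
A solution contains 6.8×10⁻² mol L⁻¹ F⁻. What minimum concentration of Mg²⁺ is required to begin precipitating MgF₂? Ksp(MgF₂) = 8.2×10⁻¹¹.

The threshold for precipitation is Q = Ksp.
MgF₂(s) ⇌ Mg²⁺(aq) + 2 F⁻(aq)
Ksp = [Mg²⁺][F⁻]^2 = [Mg²⁺](6.8×10⁻²)^2
[Mg²⁺] = 8.2×10⁻¹¹ / (6.8×10⁻²)^2 = 1.8×10⁻⁸
[Mg²⁺] = 1.8×10⁻⁸ mol L⁻¹

1.8×10⁻⁸ M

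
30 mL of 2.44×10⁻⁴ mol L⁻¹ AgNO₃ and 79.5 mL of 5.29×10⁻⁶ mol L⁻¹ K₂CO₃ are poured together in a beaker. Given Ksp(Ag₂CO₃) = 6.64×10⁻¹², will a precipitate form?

The combined volume is 109.5 mL.
[Ag⁺] = (2.44×10⁻⁴)(30)/109.5 = 6.68×10⁻⁵ mol L⁻¹
[CO₃²⁻] = (5.29×10⁻⁶)(79.5)/109.5 = 3.84×10⁻⁶ mol L⁻¹
Q = [Ag⁺]^2[CO₃²⁻] = 1.72×10⁻¹⁴
Since Q (1.72×10⁻¹⁴) is less than Ksp (6.64×10⁻¹²), no Ag₂CO₃ precipitates.

No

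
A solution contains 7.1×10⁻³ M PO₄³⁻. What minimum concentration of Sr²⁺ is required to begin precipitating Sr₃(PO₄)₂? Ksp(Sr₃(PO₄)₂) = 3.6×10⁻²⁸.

1.9×10⁻⁸ M

Each salt precipitates once Q = Ksp for that salt.
Sr₃(PO₄)₂(s) ⇌ 3 Sr²⁺(aq) + 2 PO₄³⁻(aq)
Ksp = [Sr²⁺]^3[PO₄³⁻]^2 = [Sr²⁺]^3(7.1×10⁻³)^2
[Sr²⁺]^3 = 3.6×10⁻²⁸ / (7.1×10⁻³)^2 = 7.1×10⁻²⁴
[Sr²⁺] = 1.9×10⁻⁸ M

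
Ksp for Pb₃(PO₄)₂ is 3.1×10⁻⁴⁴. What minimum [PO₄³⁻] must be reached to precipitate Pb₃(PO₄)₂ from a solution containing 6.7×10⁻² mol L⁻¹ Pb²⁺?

1.0×10⁻²⁰ M

A salt starts to precipitate once the ion product Q reaches its Ksp.
Pb₃(PO₄)₂(s) ⇌ 3 Pb²⁺(aq) + 2 PO₄³⁻(aq)
Ksp = [Pb²⁺]^3[PO₄³⁻]^2 = [PO₄³⁻]^2(6.7×10⁻²)^3
[PO₄³⁻]^2 = 3.1×10⁻⁴⁴ / (6.7×10⁻²)^3 = 1.0×10⁻⁴⁰
[PO₄³⁻] = 1.0×10⁻²⁰ mol L⁻¹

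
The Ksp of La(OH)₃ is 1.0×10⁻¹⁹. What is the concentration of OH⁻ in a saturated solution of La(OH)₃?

La(OH)₃(s) ⇌ La³⁺(aq) + 3 OH⁻(aq)
With molar solubility s: [La³⁺] = s, [OH⁻] = 3s.
Ksp = [La³⁺][OH⁻]^3 = s · (3s)^3 = 27s^4 = 1.0×10⁻¹⁹
s = 7.8×10⁻⁶ mol L⁻¹
[OH⁻] = 3s = 2.3×10⁻⁵ mol L⁻¹

2.3×10⁻⁵ M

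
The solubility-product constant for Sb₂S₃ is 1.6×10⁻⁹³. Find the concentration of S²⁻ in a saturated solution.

3.2×10⁻¹⁹ M

Sb₂S₃(s) ⇌ 2 Sb³⁺(aq) + 3 S²⁻(aq)
Call the molar solubility s, so that [Sb³⁺] = 2s and [S²⁻] = 3s.
Ksp = [Sb³⁺]^2[S²⁻]^3 = (2s)^2 · (3s)^3 = 108s^5 = 1.6×10⁻⁹³
s = 1.1×10⁻¹⁹ mol/L
[S²⁻] = 3s = 3.2×10⁻¹⁹ mol/L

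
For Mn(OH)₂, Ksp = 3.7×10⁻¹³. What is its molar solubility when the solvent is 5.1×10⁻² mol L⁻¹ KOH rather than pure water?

1.4×10⁻¹⁰ M

Mn(OH)₂(s) ⇌ Mn²⁺(aq) + 2 OH⁻(aq)
The solution already contains OH⁻ at 5.1×10⁻² mol L⁻¹. Let s be the molar solubility of Mn(OH)₂.
[OH⁻] ≈ 5.1×10⁻² mol L⁻¹ (common ion dominates); [Mn²⁺] = s.
Ksp = [Mn²⁺][OH⁻]^2 = s(5.1×10⁻²)^2
s = 3.7×10⁻¹³ / (5.1×10⁻²)^2 = 1.4×10⁻¹⁰
s = 1.4×10⁻¹⁰ mol L⁻¹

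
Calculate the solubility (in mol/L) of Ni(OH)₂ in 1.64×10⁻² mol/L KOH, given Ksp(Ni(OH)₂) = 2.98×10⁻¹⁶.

Ni(OH)₂(s) ⇌ Ni²⁺(aq) + 2 OH⁻(aq)
Let s be the solubility of Ni(OH)₂ here. The common ion gives [OH⁻] ≈ 1.64×10⁻² mol/L, and [Ni²⁺] = s.
Ksp = [Ni²⁺][OH⁻]^2 = s(1.64×10⁻²)^2
s = 2.98×10⁻¹⁶ / (1.64×10⁻²)^2 = 1.11×10⁻¹²
s = 1.11×10⁻¹² mol/L

1.11×10⁻¹² M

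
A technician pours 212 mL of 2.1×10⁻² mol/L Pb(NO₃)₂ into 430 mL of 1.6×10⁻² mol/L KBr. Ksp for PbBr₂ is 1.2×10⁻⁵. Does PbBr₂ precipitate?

The combined volume is 642 mL.
[Pb²⁺] = (2.1×10⁻²)(212)/642 = 6.9×10⁻³ mol/L
[Br⁻] = (1.6×10⁻²)(430)/642 = 1.1×10⁻² mol/L
Q = [Pb²⁺][Br⁻]^2 = 8.0×10⁻⁷
Q = 8.0×10⁻⁷ < Ksp = 1.2×10⁻⁵, so the solution is unsaturated and no precipitate forms.

No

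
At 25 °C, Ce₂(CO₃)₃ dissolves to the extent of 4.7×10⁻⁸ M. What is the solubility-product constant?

Ce₂(CO₃)₃(s) ⇌ 2 Ce³⁺(aq) + 3 CO₃²⁻(aq)
For each mole of Ce₂(CO₃)₃ that dissolves per liter, [Ce³⁺] = 2s and [CO₃²⁻] = 3s; let s denote this solubility.
Ksp = [Ce³⁺]^2[CO₃²⁻]^3 = (2s)^2 · (3s)^3 = 108s^5
Ksp = 108 × (4.7×10⁻⁸)^5 = 2.5×10⁻³⁵

Ksp = 2.5×10⁻³⁵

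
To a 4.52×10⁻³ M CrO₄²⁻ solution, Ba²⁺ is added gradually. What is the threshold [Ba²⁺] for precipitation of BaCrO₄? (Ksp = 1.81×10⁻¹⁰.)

4.00×10⁻⁸ M

Precipitation begins when Q = Ksp.
BaCrO₄(s) ⇌ Ba²⁺(aq) + CrO₄²⁻(aq)
Ksp = [Ba²⁺][CrO₄²⁻] = [Ba²⁺](4.52×10⁻³)
[Ba²⁺] = 1.81×10⁻¹⁰ / (4.52×10⁻³) = 4.00×10⁻⁸
[Ba²⁺] = 4.00×10⁻⁸ M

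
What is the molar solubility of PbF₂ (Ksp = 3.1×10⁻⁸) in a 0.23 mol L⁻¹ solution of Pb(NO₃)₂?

PbF₂(s) ⇌ Pb²⁺(aq) + 2 F⁻(aq)
With Pb²⁺ already at 0.23 mol L⁻¹ and s small, take [Pb²⁺] ≈ 0.23 mol L⁻¹ and [F⁻] = 2s.
Ksp = [Pb²⁺][F⁻]^2 = (0.23)(2s)^2
(2s)^2 = 3.1×10⁻⁸ / (0.23) = 1.3×10⁻⁷
s = 1.8×10⁻⁴ mol L⁻¹

1.8×10⁻⁴ M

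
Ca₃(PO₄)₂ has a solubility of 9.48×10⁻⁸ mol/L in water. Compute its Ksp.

Ksp = 8.27×10⁻³⁴

Ca₃(PO₄)₂(s) ⇌ 3 Ca²⁺(aq) + 2 PO₄³⁻(aq)
With molar solubility s: [Ca²⁺] = 3s, [PO₄³⁻] = 2s.
Ksp = [Ca²⁺]^3[PO₄³⁻]^2 = (3s)^3 · (2s)^2 = 108s^5
Ksp = 108 × (9.48×10⁻⁸)^5 = 8.27×10⁻³⁴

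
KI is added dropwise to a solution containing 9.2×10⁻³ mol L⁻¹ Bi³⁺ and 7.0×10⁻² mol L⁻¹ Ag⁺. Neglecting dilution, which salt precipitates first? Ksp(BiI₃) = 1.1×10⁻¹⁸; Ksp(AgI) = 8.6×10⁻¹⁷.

AgI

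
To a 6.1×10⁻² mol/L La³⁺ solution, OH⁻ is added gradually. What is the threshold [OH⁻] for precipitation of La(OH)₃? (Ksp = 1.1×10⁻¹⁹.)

1.2×10⁻⁶ M

A salt starts to precipitate once the ion product Q reaches its Ksp.
La(OH)₃(s) ⇌ La³⁺(aq) + 3 OH⁻(aq)
Ksp = [La³⁺][OH⁻]^3 = [OH⁻]^3(6.1×10⁻²)
[OH⁻]^3 = 1.1×10⁻¹⁹ / (6.1×10⁻²) = 1.8×10⁻¹⁸
[OH⁻] = 1.2×10⁻⁶ mol/L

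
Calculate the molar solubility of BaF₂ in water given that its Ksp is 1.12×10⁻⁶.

6.54×10⁻³ M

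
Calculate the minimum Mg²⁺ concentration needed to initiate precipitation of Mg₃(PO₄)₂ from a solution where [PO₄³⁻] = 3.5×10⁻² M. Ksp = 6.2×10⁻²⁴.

1.7×10⁻⁷ M

A salt starts to precipitate once the ion product Q reaches its Ksp.
Mg₃(PO₄)₂(s) ⇌ 3 Mg²⁺(aq) + 2 PO₄³⁻(aq)
Ksp = [Mg²⁺]^3[PO₄³⁻]^2 = [Mg²⁺]^3(3.5×10⁻²)^2
[Mg²⁺]^3 = 6.2×10⁻²⁴ / (3.5×10⁻²)^2 = 5.1×10⁻²¹
[Mg²⁺] = 1.7×10⁻⁷ M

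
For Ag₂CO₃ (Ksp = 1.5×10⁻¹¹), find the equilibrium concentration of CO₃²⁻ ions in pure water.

1.6×10⁻⁴ M

Ag₂CO₃(s) ⇌ 2 Ag⁺(aq) + CO₃²⁻(aq)
Let s be the molar solubility. Then [Ag⁺] = 2s and [CO₃²⁻] = s.
Ksp = [Ag⁺]^2[CO₃²⁻] = (2s)^2 · s = 4s^3 = 1.5×10⁻¹¹
s = 1.6×10⁻⁴ M
[CO₃²⁻] = s = 1.6×10⁻⁴ M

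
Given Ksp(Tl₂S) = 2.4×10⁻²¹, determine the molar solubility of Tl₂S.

Tl₂S(s) ⇌ 2 Tl⁺(aq) + S²⁻(aq)
With molar solubility s: [Tl⁺] = 2s, [S²⁻] = s.
Ksp = [Tl⁺]^2[S²⁻] = (2s)^2 · s = 4s^3
4s^3 = 2.4×10⁻²¹  ⇒  s^3 = 6.0×10⁻²²
Taking the 3rd root, s = 8.4×10⁻⁸ M.

8.4×10⁻⁸ M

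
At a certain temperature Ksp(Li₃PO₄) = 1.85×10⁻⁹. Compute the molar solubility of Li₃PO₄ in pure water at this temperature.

Li₃PO₄(s) ⇌ 3 Li⁺(aq) + PO₄³⁻(aq)
Call the molar solubility s, so that [Li⁺] = 3s and [PO₄³⁻] = s.
Ksp = [Li⁺]^3[PO₄³⁻] = (3s)^3 · s = 27s^4
27s^4 = 1.85×10⁻⁹  ⇒  s^4 = 6.85×10⁻¹¹
s = 2.88×10⁻³ mol L⁻¹

2.88×10⁻³ M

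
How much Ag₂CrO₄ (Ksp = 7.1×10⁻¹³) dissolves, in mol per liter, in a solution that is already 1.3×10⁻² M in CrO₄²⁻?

Ag₂CrO₄(s) ⇌ 2 Ag⁺(aq) + CrO₄²⁻(aq)
With CrO₄²⁻ already at 1.3×10⁻² M and s small, take [CrO₄²⁻] ≈ 1.3×10⁻² M and [Ag⁺] = 2s.
Ksp = [Ag⁺]^2[CrO₄²⁻] = (2s)^2(1.3×10⁻²)
(2s)^2 = 7.1×10⁻¹³ / (1.3×10⁻²) = 5.5×10⁻¹¹
s = 3.7×10⁻⁶ M

3.7×10⁻⁶ M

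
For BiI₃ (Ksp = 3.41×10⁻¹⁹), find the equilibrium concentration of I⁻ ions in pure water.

BiI₃(s) ⇌ Bi³⁺(aq) + 3 I⁻(aq)
Let s be the molar solubility. Then [Bi³⁺] = s and [I⁻] = 3s.
Ksp = [Bi³⁺][I⁻]^3 = s · (3s)^3 = 27s^4 = 3.41×10⁻¹⁹
s = 1.06×10⁻⁵ mol L⁻¹
[I⁻] = 3s = 3.18×10⁻⁵ mol L⁻¹

3.18×10⁻⁵ M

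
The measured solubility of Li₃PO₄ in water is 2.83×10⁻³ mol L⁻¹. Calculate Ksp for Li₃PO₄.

Ksp = 1.73×10⁻⁹

Li₃PO₄(s) ⇌ 3 Li⁺(aq) + PO₄³⁻(aq)
If s mol/L of Li₃PO₄ dissolves, [Li⁺] = 3s and [PO₄³⁻] = s.
Ksp = [Li⁺]^3[PO₄³⁻] = (3s)^3 · s = 27s^4
Ksp = 27 × (2.83×10⁻³)^4 = 1.73×10⁻⁹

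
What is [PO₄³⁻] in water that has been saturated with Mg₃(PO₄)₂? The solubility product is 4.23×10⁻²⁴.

1.66×10⁻⁵ M

Mg₃(PO₄)₂(s) ⇌ 3 Mg²⁺(aq) + 2 PO₄³⁻(aq)
Call the molar solubility s, so that [Mg²⁺] = 3s and [PO₄³⁻] = 2s.
Ksp = [Mg²⁺]^3[PO₄³⁻]^2 = (3s)^3 · (2s)^2 = 108s^5 = 4.23×10⁻²⁴
s = 8.29×10⁻⁶ M
[PO₄³⁻] = 2s = 1.66×10⁻⁵ M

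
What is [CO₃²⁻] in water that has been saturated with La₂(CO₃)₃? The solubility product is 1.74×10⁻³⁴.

La₂(CO₃)₃(s) ⇌ 2 La³⁺(aq) + 3 CO₃²⁻(aq)
If s mol/L of La₂(CO₃)₃ dissolves, [La³⁺] = 2s and [CO₃²⁻] = 3s.
Ksp = [La³⁺]^2[CO₃²⁻]^3 = (2s)^2 · (3s)^3 = 108s^5 = 1.74×10⁻³⁴
s = 6.94×10⁻⁸ mol/L
[CO₃²⁻] = 3s = 2.08×10⁻⁷ mol/L

2.08×10⁻⁷ M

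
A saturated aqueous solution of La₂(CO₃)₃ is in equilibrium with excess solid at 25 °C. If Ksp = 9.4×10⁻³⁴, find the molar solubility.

La₂(CO₃)₃(s) ⇌ 2 La³⁺(aq) + 3 CO₃²⁻(aq)
Let s be the molar solubility. Then [La³⁺] = 2s and [CO₃²⁻] = 3s.
Ksp = [La³⁺]^2[CO₃²⁻]^3 = (2s)^2 · (3s)^3 = 108s^5
108s^5 = 9.4×10⁻³⁴  ⇒  s^5 = 8.7×10⁻³⁶
Taking the 5th root, s = 9.7×10⁻⁸ mol L⁻¹.

9.7×10⁻⁸ M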